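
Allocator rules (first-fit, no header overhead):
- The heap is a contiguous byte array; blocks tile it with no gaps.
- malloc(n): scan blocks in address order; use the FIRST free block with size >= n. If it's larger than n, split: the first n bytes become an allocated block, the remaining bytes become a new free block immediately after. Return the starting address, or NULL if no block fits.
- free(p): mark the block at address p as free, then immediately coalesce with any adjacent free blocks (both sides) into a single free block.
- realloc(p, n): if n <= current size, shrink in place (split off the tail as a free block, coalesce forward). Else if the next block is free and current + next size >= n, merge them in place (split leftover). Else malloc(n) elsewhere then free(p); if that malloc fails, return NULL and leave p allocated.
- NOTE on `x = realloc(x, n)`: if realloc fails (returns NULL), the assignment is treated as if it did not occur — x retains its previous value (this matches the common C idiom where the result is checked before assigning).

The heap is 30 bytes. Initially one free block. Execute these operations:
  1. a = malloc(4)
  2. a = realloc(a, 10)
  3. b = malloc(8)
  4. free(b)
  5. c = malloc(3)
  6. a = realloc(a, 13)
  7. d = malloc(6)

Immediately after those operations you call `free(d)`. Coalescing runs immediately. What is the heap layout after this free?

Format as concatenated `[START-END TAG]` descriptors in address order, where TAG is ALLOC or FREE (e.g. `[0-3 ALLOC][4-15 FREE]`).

Op 1: a = malloc(4) -> a = 0; heap: [0-3 ALLOC][4-29 FREE]
Op 2: a = realloc(a, 10) -> a = 0; heap: [0-9 ALLOC][10-29 FREE]
Op 3: b = malloc(8) -> b = 10; heap: [0-9 ALLOC][10-17 ALLOC][18-29 FREE]
Op 4: free(b) -> (freed b); heap: [0-9 ALLOC][10-29 FREE]
Op 5: c = malloc(3) -> c = 10; heap: [0-9 ALLOC][10-12 ALLOC][13-29 FREE]
Op 6: a = realloc(a, 13) -> a = 13; heap: [0-9 FREE][10-12 ALLOC][13-25 ALLOC][26-29 FREE]
Op 7: d = malloc(6) -> d = 0; heap: [0-5 ALLOC][6-9 FREE][10-12 ALLOC][13-25 ALLOC][26-29 FREE]
free(d): d = 0 -> block [0-5 ALLOC]; mark free, coalesce with adjacent free neighbors -> [0-9 FREE][10-12 ALLOC][13-25 ALLOC][26-29 FREE]

Answer: [0-9 FREE][10-12 ALLOC][13-25 ALLOC][26-29 FREE]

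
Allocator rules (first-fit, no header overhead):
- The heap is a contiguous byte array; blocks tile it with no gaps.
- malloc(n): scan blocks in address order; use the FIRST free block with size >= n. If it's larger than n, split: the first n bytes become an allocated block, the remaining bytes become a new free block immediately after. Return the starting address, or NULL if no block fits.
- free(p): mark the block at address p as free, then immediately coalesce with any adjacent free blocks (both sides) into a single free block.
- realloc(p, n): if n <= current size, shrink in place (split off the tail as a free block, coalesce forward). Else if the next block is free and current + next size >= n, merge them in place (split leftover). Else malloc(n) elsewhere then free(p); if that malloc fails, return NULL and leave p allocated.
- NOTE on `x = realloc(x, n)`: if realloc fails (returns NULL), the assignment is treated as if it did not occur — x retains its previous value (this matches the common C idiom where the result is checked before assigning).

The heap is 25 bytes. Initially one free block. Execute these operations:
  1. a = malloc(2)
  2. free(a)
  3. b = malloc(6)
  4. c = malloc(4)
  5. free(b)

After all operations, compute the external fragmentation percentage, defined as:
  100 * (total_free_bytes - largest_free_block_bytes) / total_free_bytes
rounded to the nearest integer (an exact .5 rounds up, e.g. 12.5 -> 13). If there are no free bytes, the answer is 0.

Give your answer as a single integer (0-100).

Op 1: a = malloc(2) -> a = 0; heap: [0-1 ALLOC][2-24 FREE]
Op 2: free(a) -> (freed a); heap: [0-24 FREE]
Op 3: b = malloc(6) -> b = 0; heap: [0-5 ALLOC][6-24 FREE]
Op 4: c = malloc(4) -> c = 6; heap: [0-5 ALLOC][6-9 ALLOC][10-24 FREE]
Op 5: free(b) -> (freed b); heap: [0-5 FREE][6-9 ALLOC][10-24 FREE]
Free blocks: [6 15] total_free=21 largest=15 -> 100*(21-15)/21 = 600/21 ≈ 28.571 -> rounds to 29

Answer: 29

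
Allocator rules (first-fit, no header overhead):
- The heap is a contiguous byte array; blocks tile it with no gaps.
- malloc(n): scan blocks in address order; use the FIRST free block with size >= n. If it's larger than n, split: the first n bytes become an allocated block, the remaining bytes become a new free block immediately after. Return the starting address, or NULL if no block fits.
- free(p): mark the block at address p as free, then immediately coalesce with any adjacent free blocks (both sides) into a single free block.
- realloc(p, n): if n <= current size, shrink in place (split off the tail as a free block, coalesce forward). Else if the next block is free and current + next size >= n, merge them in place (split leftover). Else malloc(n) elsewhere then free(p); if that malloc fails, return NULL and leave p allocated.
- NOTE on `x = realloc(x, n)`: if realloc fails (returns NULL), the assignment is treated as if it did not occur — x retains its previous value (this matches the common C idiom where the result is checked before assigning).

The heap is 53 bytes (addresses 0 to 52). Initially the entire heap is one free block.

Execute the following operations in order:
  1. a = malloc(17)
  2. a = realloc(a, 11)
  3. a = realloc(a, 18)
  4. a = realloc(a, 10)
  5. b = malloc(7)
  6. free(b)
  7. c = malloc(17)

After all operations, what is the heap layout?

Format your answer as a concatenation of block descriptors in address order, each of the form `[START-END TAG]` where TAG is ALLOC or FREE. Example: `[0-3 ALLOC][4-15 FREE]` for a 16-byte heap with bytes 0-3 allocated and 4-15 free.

Op 1: a = malloc(17) -> a = 0; heap: [0-16 ALLOC][17-52 FREE]
Op 2: a = realloc(a, 11) -> a = 0; heap: [0-10 ALLOC][11-52 FREE]
Op 3: a = realloc(a, 18) -> a = 0; heap: [0-17 ALLOC][18-52 FREE]
Op 4: a = realloc(a, 10) -> a = 0; heap: [0-9 ALLOC][10-52 FREE]
Op 5: b = malloc(7) -> b = 10; heap: [0-9 ALLOC][10-16 ALLOC][17-52 FREE]
Op 6: free(b) -> (freed b); heap: [0-9 ALLOC][10-52 FREE]
Op 7: c = malloc(17) -> c = 10; heap: [0-9 ALLOC][10-26 ALLOC][27-52 FREE]

Answer: [0-9 ALLOC][10-26 ALLOC][27-52 FREE]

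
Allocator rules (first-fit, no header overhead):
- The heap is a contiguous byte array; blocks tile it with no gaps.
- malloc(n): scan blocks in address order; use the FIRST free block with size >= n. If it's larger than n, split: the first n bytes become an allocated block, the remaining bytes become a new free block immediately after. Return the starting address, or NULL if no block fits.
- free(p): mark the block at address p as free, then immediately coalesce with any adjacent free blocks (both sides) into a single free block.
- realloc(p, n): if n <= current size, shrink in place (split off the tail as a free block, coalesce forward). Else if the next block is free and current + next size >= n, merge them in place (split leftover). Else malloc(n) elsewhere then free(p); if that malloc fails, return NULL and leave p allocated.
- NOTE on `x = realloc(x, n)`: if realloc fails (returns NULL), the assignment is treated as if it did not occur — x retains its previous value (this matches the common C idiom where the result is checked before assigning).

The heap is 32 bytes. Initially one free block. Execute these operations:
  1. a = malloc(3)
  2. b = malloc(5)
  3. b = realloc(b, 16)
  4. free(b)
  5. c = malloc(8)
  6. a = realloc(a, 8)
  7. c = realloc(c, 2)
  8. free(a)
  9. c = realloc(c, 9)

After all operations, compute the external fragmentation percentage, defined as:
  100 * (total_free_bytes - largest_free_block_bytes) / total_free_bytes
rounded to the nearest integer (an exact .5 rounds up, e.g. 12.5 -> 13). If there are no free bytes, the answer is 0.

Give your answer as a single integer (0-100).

Answer: 13

Derivation:
Op 1: a = malloc(3) -> a = 0; heap: [0-2 ALLOC][3-31 FREE]
Op 2: b = malloc(5) -> b = 3; heap: [0-2 ALLOC][3-7 ALLOC][8-31 FREE]
Op 3: b = realloc(b, 16) -> b = 3; heap: [0-2 ALLOC][3-18 ALLOC][19-31 FREE]
Op 4: free(b) -> (freed b); heap: [0-2 ALLOC][3-31 FREE]
Op 5: c = malloc(8) -> c = 3; heap: [0-2 ALLOC][3-10 ALLOC][11-31 FREE]
Op 6: a = realloc(a, 8) -> a = 11; heap: [0-2 FREE][3-10 ALLOC][11-18 ALLOC][19-31 FREE]
Op 7: c = realloc(c, 2) -> c = 3; heap: [0-2 FREE][3-4 ALLOC][5-10 FREE][11-18 ALLOC][19-31 FREE]
Op 8: free(a) -> (freed a); heap: [0-2 FREE][3-4 ALLOC][5-31 FREE]
Op 9: c = realloc(c, 9) -> c = 3; heap: [0-2 FREE][3-11 ALLOC][12-31 FREE]
Free blocks: [3 20] total_free=23 largest=20 -> 100*(23-20)/23 = 300/23 ≈ 13.043 -> rounds to 13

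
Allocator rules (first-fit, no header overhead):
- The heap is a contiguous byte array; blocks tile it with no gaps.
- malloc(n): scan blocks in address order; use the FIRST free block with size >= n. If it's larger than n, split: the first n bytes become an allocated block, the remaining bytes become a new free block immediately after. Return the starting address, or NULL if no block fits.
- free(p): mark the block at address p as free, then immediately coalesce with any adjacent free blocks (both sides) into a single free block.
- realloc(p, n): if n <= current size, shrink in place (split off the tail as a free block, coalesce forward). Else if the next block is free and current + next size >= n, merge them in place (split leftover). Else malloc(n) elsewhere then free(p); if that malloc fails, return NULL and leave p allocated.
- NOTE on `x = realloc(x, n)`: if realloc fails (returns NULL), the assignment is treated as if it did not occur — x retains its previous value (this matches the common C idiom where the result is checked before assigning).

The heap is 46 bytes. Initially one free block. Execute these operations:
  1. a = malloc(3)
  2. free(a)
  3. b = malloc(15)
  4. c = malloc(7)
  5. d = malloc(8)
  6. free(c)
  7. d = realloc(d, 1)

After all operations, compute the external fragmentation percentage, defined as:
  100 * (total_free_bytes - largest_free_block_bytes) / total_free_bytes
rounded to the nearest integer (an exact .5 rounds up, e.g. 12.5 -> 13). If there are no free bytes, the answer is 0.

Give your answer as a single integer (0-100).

Op 1: a = malloc(3) -> a = 0; heap: [0-2 ALLOC][3-45 FREE]
Op 2: free(a) -> (freed a); heap: [0-45 FREE]
Op 3: b = malloc(15) -> b = 0; heap: [0-14 ALLOC][15-45 FREE]
Op 4: c = malloc(7) -> c = 15; heap: [0-14 ALLOC][15-21 ALLOC][22-45 FREE]
Op 5: d = malloc(8) -> d = 22; heap: [0-14 ALLOC][15-21 ALLOC][22-29 ALLOC][30-45 FREE]
Op 6: free(c) -> (freed c); heap: [0-14 ALLOC][15-21 FREE][22-29 ALLOC][30-45 FREE]
Op 7: d = realloc(d, 1) -> d = 22; heap: [0-14 ALLOC][15-21 FREE][22-22 ALLOC][23-45 FREE]
Free blocks: [7 23] total_free=30 largest=23 -> 100*(30-23)/30 = 700/30 ≈ 23.333 -> rounds to 23

Answer: 23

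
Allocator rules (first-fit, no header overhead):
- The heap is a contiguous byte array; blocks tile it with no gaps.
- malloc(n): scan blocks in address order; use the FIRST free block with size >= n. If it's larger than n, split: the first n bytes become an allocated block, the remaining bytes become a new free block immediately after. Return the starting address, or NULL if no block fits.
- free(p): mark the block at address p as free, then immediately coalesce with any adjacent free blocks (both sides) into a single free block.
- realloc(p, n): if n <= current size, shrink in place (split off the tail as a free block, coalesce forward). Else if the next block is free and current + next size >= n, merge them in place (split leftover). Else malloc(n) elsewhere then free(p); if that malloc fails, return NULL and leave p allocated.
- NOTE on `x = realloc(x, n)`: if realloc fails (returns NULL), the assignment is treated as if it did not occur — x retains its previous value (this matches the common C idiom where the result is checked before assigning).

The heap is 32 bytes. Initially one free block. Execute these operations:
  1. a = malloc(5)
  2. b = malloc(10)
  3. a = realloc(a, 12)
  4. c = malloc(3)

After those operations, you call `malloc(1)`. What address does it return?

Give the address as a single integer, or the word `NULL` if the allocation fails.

Op 1: a = malloc(5) -> a = 0; heap: [0-4 ALLOC][5-31 FREE]
Op 2: b = malloc(10) -> b = 5; heap: [0-4 ALLOC][5-14 ALLOC][15-31 FREE]
Op 3: a = realloc(a, 12) -> a = 15; heap: [0-4 FREE][5-14 ALLOC][15-26 ALLOC][27-31 FREE]
Op 4: c = malloc(3) -> c = 0; heap: [0-2 ALLOC][3-4 FREE][5-14 ALLOC][15-26 ALLOC][27-31 FREE]
malloc(1): first-fit scan over [0-2 ALLOC][3-4 FREE][5-14 ALLOC][15-26 ALLOC][27-31 FREE] -> 3

Answer: 3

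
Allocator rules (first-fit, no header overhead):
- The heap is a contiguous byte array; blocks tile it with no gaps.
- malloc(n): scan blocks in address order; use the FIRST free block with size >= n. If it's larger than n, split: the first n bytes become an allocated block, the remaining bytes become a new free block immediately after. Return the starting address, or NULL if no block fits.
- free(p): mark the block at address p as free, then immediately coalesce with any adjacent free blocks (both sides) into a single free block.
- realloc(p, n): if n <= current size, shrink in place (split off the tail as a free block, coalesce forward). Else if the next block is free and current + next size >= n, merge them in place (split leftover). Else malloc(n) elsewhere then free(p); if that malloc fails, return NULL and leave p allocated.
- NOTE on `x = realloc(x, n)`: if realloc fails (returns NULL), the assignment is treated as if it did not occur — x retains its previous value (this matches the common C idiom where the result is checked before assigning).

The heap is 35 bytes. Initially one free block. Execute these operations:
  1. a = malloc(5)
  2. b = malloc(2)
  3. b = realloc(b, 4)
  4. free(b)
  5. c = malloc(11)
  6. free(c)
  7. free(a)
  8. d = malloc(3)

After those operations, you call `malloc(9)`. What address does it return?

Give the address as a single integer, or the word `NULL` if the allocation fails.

Op 1: a = malloc(5) -> a = 0; heap: [0-4 ALLOC][5-34 FREE]
Op 2: b = malloc(2) -> b = 5; heap: [0-4 ALLOC][5-6 ALLOC][7-34 FREE]
Op 3: b = realloc(b, 4) -> b = 5; heap: [0-4 ALLOC][5-8 ALLOC][9-34 FREE]
Op 4: free(b) -> (freed b); heap: [0-4 ALLOC][5-34 FREE]
Op 5: c = malloc(11) -> c = 5; heap: [0-4 ALLOC][5-15 ALLOC][16-34 FREE]
Op 6: free(c) -> (freed c); heap: [0-4 ALLOC][5-34 FREE]
Op 7: free(a) -> (freed a); heap: [0-34 FREE]
Op 8: d = malloc(3) -> d = 0; heap: [0-2 ALLOC][3-34 FREE]
malloc(9): first-fit scan over [0-2 ALLOC][3-34 FREE] -> 3

Answer: 3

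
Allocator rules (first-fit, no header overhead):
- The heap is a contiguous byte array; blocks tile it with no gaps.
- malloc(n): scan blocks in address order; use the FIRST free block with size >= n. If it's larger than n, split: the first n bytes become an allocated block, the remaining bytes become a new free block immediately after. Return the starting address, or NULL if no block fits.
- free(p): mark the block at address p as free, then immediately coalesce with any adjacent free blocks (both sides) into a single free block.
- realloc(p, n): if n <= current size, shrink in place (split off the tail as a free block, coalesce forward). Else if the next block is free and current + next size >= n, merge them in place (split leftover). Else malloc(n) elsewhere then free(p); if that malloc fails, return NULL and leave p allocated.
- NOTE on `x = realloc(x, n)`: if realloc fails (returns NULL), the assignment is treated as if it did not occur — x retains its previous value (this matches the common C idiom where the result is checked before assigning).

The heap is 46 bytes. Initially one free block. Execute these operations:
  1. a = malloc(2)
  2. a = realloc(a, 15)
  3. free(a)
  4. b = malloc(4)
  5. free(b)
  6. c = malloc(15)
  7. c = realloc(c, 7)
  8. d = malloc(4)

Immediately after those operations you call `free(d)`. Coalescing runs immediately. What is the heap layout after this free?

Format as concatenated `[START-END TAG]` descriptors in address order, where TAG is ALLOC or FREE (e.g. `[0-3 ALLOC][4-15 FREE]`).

Answer: [0-6 ALLOC][7-45 FREE]

Derivation:
Op 1: a = malloc(2) -> a = 0; heap: [0-1 ALLOC][2-45 FREE]
Op 2: a = realloc(a, 15) -> a = 0; heap: [0-14 ALLOC][15-45 FREE]
Op 3: free(a) -> (freed a); heap: [0-45 FREE]
Op 4: b = malloc(4) -> b = 0; heap: [0-3 ALLOC][4-45 FREE]
Op 5: free(b) -> (freed b); heap: [0-45 FREE]
Op 6: c = malloc(15) -> c = 0; heap: [0-14 ALLOC][15-45 FREE]
Op 7: c = realloc(c, 7) -> c = 0; heap: [0-6 ALLOC][7-45 FREE]
Op 8: d = malloc(4) -> d = 7; heap: [0-6 ALLOC][7-10 ALLOC][11-45 FREE]
free(d): d = 7 -> block [7-10 ALLOC]; mark free, coalesce with adjacent free neighbors -> [0-6 ALLOC][7-45 FREE]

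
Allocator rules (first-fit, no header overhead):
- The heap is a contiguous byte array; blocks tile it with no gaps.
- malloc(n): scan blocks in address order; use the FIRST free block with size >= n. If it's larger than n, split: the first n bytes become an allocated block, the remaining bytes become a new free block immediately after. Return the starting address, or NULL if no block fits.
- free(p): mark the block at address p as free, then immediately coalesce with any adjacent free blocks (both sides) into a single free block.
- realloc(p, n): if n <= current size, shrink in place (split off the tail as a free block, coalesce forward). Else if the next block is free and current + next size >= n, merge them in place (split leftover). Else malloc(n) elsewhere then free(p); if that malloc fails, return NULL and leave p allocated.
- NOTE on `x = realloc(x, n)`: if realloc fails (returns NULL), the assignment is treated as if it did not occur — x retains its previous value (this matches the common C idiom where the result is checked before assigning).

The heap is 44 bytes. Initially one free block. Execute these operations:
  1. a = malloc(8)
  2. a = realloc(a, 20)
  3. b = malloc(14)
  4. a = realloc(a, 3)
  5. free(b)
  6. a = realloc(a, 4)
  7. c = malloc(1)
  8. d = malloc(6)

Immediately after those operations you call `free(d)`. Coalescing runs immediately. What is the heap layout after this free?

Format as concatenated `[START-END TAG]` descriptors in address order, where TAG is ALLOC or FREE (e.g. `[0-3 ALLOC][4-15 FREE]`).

Answer: [0-3 ALLOC][4-4 ALLOC][5-43 FREE]

Derivation:
Op 1: a = malloc(8) -> a = 0; heap: [0-7 ALLOC][8-43 FREE]
Op 2: a = realloc(a, 20) -> a = 0; heap: [0-19 ALLOC][20-43 FREE]
Op 3: b = malloc(14) -> b = 20; heap: [0-19 ALLOC][20-33 ALLOC][34-43 FREE]
Op 4: a = realloc(a, 3) -> a = 0; heap: [0-2 ALLOC][3-19 FREE][20-33 ALLOC][34-43 FREE]
Op 5: free(b) -> (freed b); heap: [0-2 ALLOC][3-43 FREE]
Op 6: a = realloc(a, 4) -> a = 0; heap: [0-3 ALLOC][4-43 FREE]
Op 7: c = malloc(1) -> c = 4; heap: [0-3 ALLOC][4-4 ALLOC][5-43 FREE]
Op 8: d = malloc(6) -> d = 5; heap: [0-3 ALLOC][4-4 ALLOC][5-10 ALLOC][11-43 FREE]
free(d): d = 5 -> block [5-10 ALLOC]; mark free, coalesce with adjacent free neighbors -> [0-3 ALLOC][4-4 ALLOC][5-43 FREE]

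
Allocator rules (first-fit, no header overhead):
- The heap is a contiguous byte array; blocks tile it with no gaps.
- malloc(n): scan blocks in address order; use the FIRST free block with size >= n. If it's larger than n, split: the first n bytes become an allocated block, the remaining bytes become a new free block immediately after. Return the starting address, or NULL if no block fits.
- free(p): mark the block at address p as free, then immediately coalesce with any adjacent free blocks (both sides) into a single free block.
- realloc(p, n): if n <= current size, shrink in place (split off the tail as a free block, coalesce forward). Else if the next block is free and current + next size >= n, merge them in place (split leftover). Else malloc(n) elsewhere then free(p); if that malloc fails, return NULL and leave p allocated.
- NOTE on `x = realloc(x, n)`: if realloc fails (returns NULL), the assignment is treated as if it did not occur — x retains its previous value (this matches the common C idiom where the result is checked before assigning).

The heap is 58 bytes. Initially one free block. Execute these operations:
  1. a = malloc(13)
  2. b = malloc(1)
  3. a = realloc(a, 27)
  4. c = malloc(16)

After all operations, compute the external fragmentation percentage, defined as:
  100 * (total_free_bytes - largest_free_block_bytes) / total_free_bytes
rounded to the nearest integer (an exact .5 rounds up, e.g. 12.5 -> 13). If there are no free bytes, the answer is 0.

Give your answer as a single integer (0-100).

Op 1: a = malloc(13) -> a = 0; heap: [0-12 ALLOC][13-57 FREE]
Op 2: b = malloc(1) -> b = 13; heap: [0-12 ALLOC][13-13 ALLOC][14-57 FREE]
Op 3: a = realloc(a, 27) -> a = 14; heap: [0-12 FREE][13-13 ALLOC][14-40 ALLOC][41-57 FREE]
Op 4: c = malloc(16) -> c = 41; heap: [0-12 FREE][13-13 ALLOC][14-40 ALLOC][41-56 ALLOC][57-57 FREE]
Free blocks: [13 1] total_free=14 largest=13 -> 100*(14-13)/14 = 100/14 ≈ 7.143 -> rounds to 7

Answer: 7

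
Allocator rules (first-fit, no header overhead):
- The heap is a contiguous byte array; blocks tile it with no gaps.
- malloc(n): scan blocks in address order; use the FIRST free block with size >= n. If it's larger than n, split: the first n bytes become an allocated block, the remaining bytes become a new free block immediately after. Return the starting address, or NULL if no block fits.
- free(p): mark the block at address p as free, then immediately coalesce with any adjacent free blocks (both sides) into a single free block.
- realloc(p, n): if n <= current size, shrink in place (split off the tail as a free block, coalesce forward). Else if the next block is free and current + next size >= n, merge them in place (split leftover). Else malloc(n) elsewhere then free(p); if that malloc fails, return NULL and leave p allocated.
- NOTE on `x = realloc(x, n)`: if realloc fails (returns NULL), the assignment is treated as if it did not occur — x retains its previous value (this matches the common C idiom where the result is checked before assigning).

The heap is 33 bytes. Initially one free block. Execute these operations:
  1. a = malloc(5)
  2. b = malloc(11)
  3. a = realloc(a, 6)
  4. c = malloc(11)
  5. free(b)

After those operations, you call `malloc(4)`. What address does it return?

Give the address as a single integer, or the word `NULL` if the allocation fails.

Answer: 0

Derivation:
Op 1: a = malloc(5) -> a = 0; heap: [0-4 ALLOC][5-32 FREE]
Op 2: b = malloc(11) -> b = 5; heap: [0-4 ALLOC][5-15 ALLOC][16-32 FREE]
Op 3: a = realloc(a, 6) -> a = 16; heap: [0-4 FREE][5-15 ALLOC][16-21 ALLOC][22-32 FREE]
Op 4: c = malloc(11) -> c = 22; heap: [0-4 FREE][5-15 ALLOC][16-21 ALLOC][22-32 ALLOC]
Op 5: free(b) -> (freed b); heap: [0-15 FREE][16-21 ALLOC][22-32 ALLOC]
malloc(4): first-fit scan over [0-15 FREE][16-21 ALLOC][22-32 ALLOC] -> 0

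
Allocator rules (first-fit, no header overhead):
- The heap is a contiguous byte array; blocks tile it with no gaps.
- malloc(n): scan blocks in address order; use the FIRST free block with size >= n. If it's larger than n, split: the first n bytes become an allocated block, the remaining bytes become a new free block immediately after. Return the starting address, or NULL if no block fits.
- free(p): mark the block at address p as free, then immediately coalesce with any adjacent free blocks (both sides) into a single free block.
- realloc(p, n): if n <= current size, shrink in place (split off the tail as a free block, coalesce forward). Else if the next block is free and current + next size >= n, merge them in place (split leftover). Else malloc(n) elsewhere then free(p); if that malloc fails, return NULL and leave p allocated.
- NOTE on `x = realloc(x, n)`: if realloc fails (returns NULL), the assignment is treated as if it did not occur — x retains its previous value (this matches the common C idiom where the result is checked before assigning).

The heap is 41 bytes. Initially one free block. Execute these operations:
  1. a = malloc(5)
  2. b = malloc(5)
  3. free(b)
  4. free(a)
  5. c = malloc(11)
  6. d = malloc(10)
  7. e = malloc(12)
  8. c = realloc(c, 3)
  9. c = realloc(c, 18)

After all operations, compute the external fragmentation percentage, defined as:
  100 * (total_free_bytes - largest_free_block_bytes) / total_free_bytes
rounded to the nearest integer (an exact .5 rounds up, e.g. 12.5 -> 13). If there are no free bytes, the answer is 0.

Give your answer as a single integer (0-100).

Answer: 50

Derivation:
Op 1: a = malloc(5) -> a = 0; heap: [0-4 ALLOC][5-40 FREE]
Op 2: b = malloc(5) -> b = 5; heap: [0-4 ALLOC][5-9 ALLOC][10-40 FREE]
Op 3: free(b) -> (freed b); heap: [0-4 ALLOC][5-40 FREE]
Op 4: free(a) -> (freed a); heap: [0-40 FREE]
Op 5: c = malloc(11) -> c = 0; heap: [0-10 ALLOC][11-40 FREE]
Op 6: d = malloc(10) -> d = 11; heap: [0-10 ALLOC][11-20 ALLOC][21-40 FREE]
Op 7: e = malloc(12) -> e = 21; heap: [0-10 ALLOC][11-20 ALLOC][21-32 ALLOC][33-40 FREE]
Op 8: c = realloc(c, 3) -> c = 0; heap: [0-2 ALLOC][3-10 FREE][11-20 ALLOC][21-32 ALLOC][33-40 FREE]
Op 9: c = realloc(c, 18) -> NULL (c unchanged); heap: [0-2 ALLOC][3-10 FREE][11-20 ALLOC][21-32 ALLOC][33-40 FREE]
Free blocks: [8 8] total_free=16 largest=8 -> 100*(16-8)/16 = 800/16 = 50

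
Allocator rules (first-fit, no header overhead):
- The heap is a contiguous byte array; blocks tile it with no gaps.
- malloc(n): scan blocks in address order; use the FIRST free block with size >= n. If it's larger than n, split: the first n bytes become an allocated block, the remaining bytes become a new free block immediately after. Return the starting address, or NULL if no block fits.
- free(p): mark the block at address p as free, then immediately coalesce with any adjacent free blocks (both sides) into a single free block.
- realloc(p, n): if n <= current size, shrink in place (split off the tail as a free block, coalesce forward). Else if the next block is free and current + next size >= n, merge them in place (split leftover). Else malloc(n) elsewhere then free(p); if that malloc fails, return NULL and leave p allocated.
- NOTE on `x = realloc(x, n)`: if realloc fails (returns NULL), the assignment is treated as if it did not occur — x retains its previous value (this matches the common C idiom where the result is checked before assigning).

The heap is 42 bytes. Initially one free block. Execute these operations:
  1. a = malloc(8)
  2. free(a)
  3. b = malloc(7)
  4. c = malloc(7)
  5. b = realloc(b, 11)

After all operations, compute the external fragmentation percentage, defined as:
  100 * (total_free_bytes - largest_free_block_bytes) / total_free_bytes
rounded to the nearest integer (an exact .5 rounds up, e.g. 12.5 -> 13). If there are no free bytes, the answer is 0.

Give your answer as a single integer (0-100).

Answer: 29

Derivation:
Op 1: a = malloc(8) -> a = 0; heap: [0-7 ALLOC][8-41 FREE]
Op 2: free(a) -> (freed a); heap: [0-41 FREE]
Op 3: b = malloc(7) -> b = 0; heap: [0-6 ALLOC][7-41 FREE]
Op 4: c = malloc(7) -> c = 7; heap: [0-6 ALLOC][7-13 ALLOC][14-41 FREE]
Op 5: b = realloc(b, 11) -> b = 14; heap: [0-6 FREE][7-13 ALLOC][14-24 ALLOC][25-41 FREE]
Free blocks: [7 17] total_free=24 largest=17 -> 100*(24-17)/24 = 700/24 ≈ 29.167 -> rounds to 29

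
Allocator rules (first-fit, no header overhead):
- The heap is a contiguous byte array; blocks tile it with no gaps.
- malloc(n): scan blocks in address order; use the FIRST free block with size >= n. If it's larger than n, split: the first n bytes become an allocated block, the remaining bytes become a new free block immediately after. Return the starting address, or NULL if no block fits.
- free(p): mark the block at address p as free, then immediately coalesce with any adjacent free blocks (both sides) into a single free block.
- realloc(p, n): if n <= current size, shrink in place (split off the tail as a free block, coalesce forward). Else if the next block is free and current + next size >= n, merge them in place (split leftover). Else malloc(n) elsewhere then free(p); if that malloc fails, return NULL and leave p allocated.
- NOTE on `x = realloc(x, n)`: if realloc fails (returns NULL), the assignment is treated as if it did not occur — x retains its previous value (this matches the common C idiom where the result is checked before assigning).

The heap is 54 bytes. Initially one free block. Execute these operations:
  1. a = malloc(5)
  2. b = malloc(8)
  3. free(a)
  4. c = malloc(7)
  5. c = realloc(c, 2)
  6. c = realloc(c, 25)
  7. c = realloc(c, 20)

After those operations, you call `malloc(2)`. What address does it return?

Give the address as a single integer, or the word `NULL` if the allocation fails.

Answer: 0

Derivation:
Op 1: a = malloc(5) -> a = 0; heap: [0-4 ALLOC][5-53 FREE]
Op 2: b = malloc(8) -> b = 5; heap: [0-4 ALLOC][5-12 ALLOC][13-53 FREE]
Op 3: free(a) -> (freed a); heap: [0-4 FREE][5-12 ALLOC][13-53 FREE]
Op 4: c = malloc(7) -> c = 13; heap: [0-4 FREE][5-12 ALLOC][13-19 ALLOC][20-53 FREE]
Op 5: c = realloc(c, 2) -> c = 13; heap: [0-4 FREE][5-12 ALLOC][13-14 ALLOC][15-53 FREE]
Op 6: c = realloc(c, 25) -> c = 13; heap: [0-4 FREE][5-12 ALLOC][13-37 ALLOC][38-53 FREE]
Op 7: c = realloc(c, 20) -> c = 13; heap: [0-4 FREE][5-12 ALLOC][13-32 ALLOC][33-53 FREE]
malloc(2): first-fit scan over [0-4 FREE][5-12 ALLOC][13-32 ALLOC][33-53 FREE] -> 0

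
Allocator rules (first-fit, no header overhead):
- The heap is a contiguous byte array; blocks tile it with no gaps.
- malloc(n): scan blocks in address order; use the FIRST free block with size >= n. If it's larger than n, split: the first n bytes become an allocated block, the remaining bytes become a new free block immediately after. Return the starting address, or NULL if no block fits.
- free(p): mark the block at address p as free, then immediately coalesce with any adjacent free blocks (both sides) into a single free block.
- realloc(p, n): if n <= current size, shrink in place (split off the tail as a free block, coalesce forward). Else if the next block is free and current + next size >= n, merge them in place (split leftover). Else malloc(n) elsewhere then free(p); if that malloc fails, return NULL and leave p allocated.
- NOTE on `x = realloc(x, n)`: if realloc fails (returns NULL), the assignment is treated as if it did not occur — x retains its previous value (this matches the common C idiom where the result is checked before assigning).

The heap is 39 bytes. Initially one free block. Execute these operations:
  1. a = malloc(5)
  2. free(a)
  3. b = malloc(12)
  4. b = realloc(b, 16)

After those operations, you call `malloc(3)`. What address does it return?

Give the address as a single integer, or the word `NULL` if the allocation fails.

Op 1: a = malloc(5) -> a = 0; heap: [0-4 ALLOC][5-38 FREE]
Op 2: free(a) -> (freed a); heap: [0-38 FREE]
Op 3: b = malloc(12) -> b = 0; heap: [0-11 ALLOC][12-38 FREE]
Op 4: b = realloc(b, 16) -> b = 0; heap: [0-15 ALLOC][16-38 FREE]
malloc(3): first-fit scan over [0-15 ALLOC][16-38 FREE] -> 16

Answer: 16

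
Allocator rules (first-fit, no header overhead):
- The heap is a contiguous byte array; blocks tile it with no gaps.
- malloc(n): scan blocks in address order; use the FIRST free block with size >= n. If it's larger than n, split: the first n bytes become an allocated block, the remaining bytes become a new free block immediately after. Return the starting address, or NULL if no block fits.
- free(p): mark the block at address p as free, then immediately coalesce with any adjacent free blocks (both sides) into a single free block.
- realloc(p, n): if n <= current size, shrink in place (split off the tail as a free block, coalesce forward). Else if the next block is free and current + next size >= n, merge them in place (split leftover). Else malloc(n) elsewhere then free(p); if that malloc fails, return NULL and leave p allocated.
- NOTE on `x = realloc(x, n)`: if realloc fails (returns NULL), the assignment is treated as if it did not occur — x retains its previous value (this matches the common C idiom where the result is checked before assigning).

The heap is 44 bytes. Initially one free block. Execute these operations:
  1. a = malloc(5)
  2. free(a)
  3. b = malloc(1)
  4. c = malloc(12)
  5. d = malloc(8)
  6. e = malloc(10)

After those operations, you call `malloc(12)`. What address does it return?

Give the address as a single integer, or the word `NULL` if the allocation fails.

Answer: 31

Derivation:
Op 1: a = malloc(5) -> a = 0; heap: [0-4 ALLOC][5-43 FREE]
Op 2: free(a) -> (freed a); heap: [0-43 FREE]
Op 3: b = malloc(1) -> b = 0; heap: [0-0 ALLOC][1-43 FREE]
Op 4: c = malloc(12) -> c = 1; heap: [0-0 ALLOC][1-12 ALLOC][13-43 FREE]
Op 5: d = malloc(8) -> d = 13; heap: [0-0 ALLOC][1-12 ALLOC][13-20 ALLOC][21-43 FREE]
Op 6: e = malloc(10) -> e = 21; heap: [0-0 ALLOC][1-12 ALLOC][13-20 ALLOC][21-30 ALLOC][31-43 FREE]
malloc(12): first-fit scan over [0-0 ALLOC][1-12 ALLOC][13-20 ALLOC][21-30 ALLOC][31-43 FREE] -> 31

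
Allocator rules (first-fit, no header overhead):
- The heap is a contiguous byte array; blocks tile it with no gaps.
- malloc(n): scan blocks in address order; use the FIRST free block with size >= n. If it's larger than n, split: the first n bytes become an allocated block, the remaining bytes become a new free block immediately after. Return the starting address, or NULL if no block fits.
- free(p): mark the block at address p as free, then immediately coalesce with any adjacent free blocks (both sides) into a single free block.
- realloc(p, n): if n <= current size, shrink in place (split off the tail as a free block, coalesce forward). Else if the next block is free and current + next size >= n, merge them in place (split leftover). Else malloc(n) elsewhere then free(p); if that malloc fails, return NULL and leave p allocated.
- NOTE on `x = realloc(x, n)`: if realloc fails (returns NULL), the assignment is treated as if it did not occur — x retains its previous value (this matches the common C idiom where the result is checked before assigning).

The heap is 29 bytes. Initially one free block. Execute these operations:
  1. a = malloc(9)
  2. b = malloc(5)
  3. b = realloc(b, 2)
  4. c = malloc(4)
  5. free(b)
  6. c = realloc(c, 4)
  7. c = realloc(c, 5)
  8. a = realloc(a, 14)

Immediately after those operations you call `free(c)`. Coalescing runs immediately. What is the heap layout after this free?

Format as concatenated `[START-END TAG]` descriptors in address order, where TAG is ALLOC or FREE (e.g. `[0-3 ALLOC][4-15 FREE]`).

Answer: [0-8 ALLOC][9-28 FREE]

Derivation:
Op 1: a = malloc(9) -> a = 0; heap: [0-8 ALLOC][9-28 FREE]
Op 2: b = malloc(5) -> b = 9; heap: [0-8 ALLOC][9-13 ALLOC][14-28 FREE]
Op 3: b = realloc(b, 2) -> b = 9; heap: [0-8 ALLOC][9-10 ALLOC][11-28 FREE]
Op 4: c = malloc(4) -> c = 11; heap: [0-8 ALLOC][9-10 ALLOC][11-14 ALLOC][15-28 FREE]
Op 5: free(b) -> (freed b); heap: [0-8 ALLOC][9-10 FREE][11-14 ALLOC][15-28 FREE]
Op 6: c = realloc(c, 4) -> c = 11; heap: [0-8 ALLOC][9-10 FREE][11-14 ALLOC][15-28 FREE]
Op 7: c = realloc(c, 5) -> c = 11; heap: [0-8 ALLOC][9-10 FREE][11-15 ALLOC][16-28 FREE]
Op 8: a = realloc(a, 14) -> NULL (a unchanged); heap: [0-8 ALLOC][9-10 FREE][11-15 ALLOC][16-28 FREE]
free(c): c = 11 -> block [11-15 ALLOC]; mark free, coalesce with adjacent free neighbors -> [0-8 ALLOC][9-28 FREE]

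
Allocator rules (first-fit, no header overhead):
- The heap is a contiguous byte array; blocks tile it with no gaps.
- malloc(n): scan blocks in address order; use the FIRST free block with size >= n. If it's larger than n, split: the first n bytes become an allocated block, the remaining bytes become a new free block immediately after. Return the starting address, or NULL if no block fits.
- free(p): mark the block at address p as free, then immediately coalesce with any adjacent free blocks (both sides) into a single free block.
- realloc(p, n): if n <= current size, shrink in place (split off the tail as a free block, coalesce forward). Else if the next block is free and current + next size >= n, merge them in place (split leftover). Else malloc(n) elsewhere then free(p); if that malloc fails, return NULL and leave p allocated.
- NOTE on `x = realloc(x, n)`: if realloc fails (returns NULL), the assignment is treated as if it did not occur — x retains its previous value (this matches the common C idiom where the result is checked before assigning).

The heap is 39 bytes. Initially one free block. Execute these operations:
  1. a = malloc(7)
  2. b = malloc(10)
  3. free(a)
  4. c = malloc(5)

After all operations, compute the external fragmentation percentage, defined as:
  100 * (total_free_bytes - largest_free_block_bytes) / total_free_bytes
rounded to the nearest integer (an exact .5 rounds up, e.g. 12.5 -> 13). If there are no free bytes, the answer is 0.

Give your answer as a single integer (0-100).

Op 1: a = malloc(7) -> a = 0; heap: [0-6 ALLOC][7-38 FREE]
Op 2: b = malloc(10) -> b = 7; heap: [0-6 ALLOC][7-16 ALLOC][17-38 FREE]
Op 3: free(a) -> (freed a); heap: [0-6 FREE][7-16 ALLOC][17-38 FREE]
Op 4: c = malloc(5) -> c = 0; heap: [0-4 ALLOC][5-6 FREE][7-16 ALLOC][17-38 FREE]
Free blocks: [2 22] total_free=24 largest=22 -> 100*(24-22)/24 = 200/24 ≈ 8.333 -> rounds to 8

Answer: 8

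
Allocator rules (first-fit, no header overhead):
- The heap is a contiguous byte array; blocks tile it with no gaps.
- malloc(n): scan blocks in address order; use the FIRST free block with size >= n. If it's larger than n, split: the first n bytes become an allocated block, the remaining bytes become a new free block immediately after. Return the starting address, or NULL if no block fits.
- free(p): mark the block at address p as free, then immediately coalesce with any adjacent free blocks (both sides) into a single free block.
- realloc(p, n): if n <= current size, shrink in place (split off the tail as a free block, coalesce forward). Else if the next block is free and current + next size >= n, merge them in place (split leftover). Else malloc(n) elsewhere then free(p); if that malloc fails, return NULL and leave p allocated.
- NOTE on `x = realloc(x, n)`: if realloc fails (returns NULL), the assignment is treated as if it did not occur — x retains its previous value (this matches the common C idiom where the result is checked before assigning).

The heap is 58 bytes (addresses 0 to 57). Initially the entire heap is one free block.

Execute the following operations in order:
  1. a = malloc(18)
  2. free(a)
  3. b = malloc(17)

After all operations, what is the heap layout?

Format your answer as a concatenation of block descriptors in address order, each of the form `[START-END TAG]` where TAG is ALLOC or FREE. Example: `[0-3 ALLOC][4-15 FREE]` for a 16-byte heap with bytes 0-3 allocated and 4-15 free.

Op 1: a = malloc(18) -> a = 0; heap: [0-17 ALLOC][18-57 FREE]
Op 2: free(a) -> (freed a); heap: [0-57 FREE]
Op 3: b = malloc(17) -> b = 0; heap: [0-16 ALLOC][17-57 FREE]

Answer: [0-16 ALLOC][17-57 FREE]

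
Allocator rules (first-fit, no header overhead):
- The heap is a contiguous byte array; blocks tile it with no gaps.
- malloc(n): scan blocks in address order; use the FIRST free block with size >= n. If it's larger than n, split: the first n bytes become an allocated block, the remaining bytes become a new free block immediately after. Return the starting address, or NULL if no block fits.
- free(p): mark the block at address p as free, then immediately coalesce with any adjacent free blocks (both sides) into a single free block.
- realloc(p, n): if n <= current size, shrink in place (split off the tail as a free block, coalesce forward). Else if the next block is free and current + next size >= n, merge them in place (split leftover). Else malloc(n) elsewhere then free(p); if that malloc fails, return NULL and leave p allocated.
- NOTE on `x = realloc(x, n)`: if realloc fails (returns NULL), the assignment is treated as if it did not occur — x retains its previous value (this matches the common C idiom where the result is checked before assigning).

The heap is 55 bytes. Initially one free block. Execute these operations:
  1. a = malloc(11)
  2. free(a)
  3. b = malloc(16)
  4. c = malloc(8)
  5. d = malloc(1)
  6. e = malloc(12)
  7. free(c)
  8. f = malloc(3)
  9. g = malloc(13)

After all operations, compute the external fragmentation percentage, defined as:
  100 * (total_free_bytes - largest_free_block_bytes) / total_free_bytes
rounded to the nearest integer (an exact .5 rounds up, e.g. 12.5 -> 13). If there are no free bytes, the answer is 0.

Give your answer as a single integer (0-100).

Op 1: a = malloc(11) -> a = 0; heap: [0-10 ALLOC][11-54 FREE]
Op 2: free(a) -> (freed a); heap: [0-54 FREE]
Op 3: b = malloc(16) -> b = 0; heap: [0-15 ALLOC][16-54 FREE]
Op 4: c = malloc(8) -> c = 16; heap: [0-15 ALLOC][16-23 ALLOC][24-54 FREE]
Op 5: d = malloc(1) -> d = 24; heap: [0-15 ALLOC][16-23 ALLOC][24-24 ALLOC][25-54 FREE]
Op 6: e = malloc(12) -> e = 25; heap: [0-15 ALLOC][16-23 ALLOC][24-24 ALLOC][25-36 ALLOC][37-54 FREE]
Op 7: free(c) -> (freed c); heap: [0-15 ALLOC][16-23 FREE][24-24 ALLOC][25-36 ALLOC][37-54 FREE]
Op 8: f = malloc(3) -> f = 16; heap: [0-15 ALLOC][16-18 ALLOC][19-23 FREE][24-24 ALLOC][25-36 ALLOC][37-54 FREE]
Op 9: g = malloc(13) -> g = 37; heap: [0-15 ALLOC][16-18 ALLOC][19-23 FREE][24-24 ALLOC][25-36 ALLOC][37-49 ALLOC][50-54 FREE]
Free blocks: [5 5] total_free=10 largest=5 -> 100*(10-5)/10 = 500/10 = 50

Answer: 50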